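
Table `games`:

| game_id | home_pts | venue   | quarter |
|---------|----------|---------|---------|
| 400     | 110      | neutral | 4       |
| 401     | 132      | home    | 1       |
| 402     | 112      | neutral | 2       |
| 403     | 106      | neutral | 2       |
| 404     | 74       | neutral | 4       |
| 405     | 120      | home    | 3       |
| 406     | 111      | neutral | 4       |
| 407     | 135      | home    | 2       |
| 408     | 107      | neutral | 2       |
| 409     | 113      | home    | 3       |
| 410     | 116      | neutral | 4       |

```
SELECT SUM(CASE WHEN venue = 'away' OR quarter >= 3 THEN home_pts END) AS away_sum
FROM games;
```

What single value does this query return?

game_id=400: ✓ → 110
game_id=401: ✗
game_id=402: ✗
game_id=403: ✗
game_id=404: ✓ → 74
game_id=405: ✓ → 120
game_id=406: ✓ → 111
game_id=407: ✗
game_id=408: ✗
game_id=409: ✓ → 113
game_id=410: ✓ → 116
away_sum = 110 + 74 + 120 + 111 + 113 + 116 = 644

644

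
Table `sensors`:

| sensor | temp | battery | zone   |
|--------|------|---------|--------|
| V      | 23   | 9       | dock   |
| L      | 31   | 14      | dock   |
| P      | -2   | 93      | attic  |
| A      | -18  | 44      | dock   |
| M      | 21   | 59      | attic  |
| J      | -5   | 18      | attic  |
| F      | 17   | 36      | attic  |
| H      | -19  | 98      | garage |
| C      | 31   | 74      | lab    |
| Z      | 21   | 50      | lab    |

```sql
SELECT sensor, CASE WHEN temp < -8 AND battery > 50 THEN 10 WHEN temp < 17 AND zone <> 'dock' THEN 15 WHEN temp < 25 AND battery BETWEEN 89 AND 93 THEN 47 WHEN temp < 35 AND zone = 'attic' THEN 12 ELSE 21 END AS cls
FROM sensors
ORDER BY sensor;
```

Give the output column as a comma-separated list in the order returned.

sensor=A: ELSE → 21
sensor=C: ELSE → 21
sensor=F: temp < 35 AND zone = 'attic' → 12
sensor=H: temp < -8 AND battery > 50 → 10
sensor=J: temp < 17 AND zone <> 'dock' → 15
sensor=L: ELSE → 21
sensor=M: temp < 35 AND zone = 'attic' → 12
sensor=P: temp < 17 AND zone <> 'dock' → 15
sensor=V: ELSE → 21
sensor=Z: ELSE → 21

21, 21, 12, 10, 15, 21, 12, 15, 21, 21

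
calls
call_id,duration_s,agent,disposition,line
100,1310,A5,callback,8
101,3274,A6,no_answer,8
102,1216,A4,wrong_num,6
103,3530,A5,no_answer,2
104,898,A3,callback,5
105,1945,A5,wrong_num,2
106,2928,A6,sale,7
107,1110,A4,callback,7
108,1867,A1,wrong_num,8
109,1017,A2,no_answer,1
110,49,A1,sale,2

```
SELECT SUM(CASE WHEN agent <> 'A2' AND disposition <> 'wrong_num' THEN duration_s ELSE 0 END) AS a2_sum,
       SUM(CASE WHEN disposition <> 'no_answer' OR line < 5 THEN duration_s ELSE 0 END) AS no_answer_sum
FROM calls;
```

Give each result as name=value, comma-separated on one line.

[a2_sum: agent <> 'A2' AND disposition <> 'wrong_num']
call_id=100: ✓ → 1310
call_id=101: ✓ → 3274
call_id=102: ✗
call_id=103: ✓ → 3530
call_id=104: ✓ → 898
call_id=105: ✗
call_id=106: ✓ → 2928
call_id=107: ✓ → 1110
call_id=108: ✗
call_id=109: ✗
call_id=110: ✓ → 49
a2_sum = 1310 + 3274 + 3530 + 898 + 2928 + 1110 + 49 = 13099
—
[no_answer_sum: disposition <> 'no_answer' OR line < 5]
call_id=100: ✓ → 1310
call_id=101: ✗
call_id=102: ✓ → 1216
call_id=103: ✓ → 3530
call_id=104: ✓ → 898
call_id=105: ✓ → 1945
call_id=106: ✓ → 2928
call_id=107: ✓ → 1110
call_id=108: ✓ → 1867
call_id=109: ✓ → 1017
call_id=110: ✓ → 49
no_answer_sum = 1310 + 1216 + 3530 + 898 + 1945 + 2928 + 1110 + 1867 + 1017 + 49 = 15870

a2_sum=13099, no_answer_sum=15870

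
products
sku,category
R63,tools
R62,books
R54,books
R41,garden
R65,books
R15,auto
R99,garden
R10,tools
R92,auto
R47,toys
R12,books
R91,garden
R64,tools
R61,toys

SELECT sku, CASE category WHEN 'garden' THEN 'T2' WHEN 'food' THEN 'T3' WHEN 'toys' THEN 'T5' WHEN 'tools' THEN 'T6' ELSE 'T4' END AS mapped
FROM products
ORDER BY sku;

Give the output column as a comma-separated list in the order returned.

sku=R10: category='tools' → T6
sku=R12: ELSE → T4
sku=R15: ELSE → T4
sku=R41: category='garden' → T2
sku=R47: category='toys' → T5
sku=R54: ELSE → T4
sku=R61: category='toys' → T5
sku=R62: ELSE → T4
sku=R63: category='tools' → T6
sku=R64: category='tools' → T6
sku=R65: ELSE → T4
sku=R91: category='garden' → T2
sku=R92: ELSE → T4
sku=R99: category='garden' → T2

T6, T4, T4, T2, T5, T4, T5, T4, T6, T6, T4, T2, T4, T2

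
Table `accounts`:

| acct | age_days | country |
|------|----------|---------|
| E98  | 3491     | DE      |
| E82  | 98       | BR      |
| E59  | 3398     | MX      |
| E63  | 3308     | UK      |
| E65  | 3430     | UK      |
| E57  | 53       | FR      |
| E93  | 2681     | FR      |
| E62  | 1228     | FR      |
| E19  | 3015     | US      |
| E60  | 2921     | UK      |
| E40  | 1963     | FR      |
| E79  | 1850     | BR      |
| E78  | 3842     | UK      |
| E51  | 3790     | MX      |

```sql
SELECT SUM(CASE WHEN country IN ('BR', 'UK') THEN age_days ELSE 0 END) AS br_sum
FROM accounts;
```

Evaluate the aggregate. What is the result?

acct=E98: ✗
acct=E82: ✓ → 98
acct=E59: ✗
acct=E63: ✓ → 3308
acct=E65: ✓ → 3430
acct=E57: ✗
acct=E93: ✗
acct=E62: ✗
acct=E19: ✗
acct=E60: ✓ → 2921
acct=E40: ✗
acct=E79: ✓ → 1850
acct=E78: ✓ → 3842
acct=E51: ✗
br_sum = 98 + 3308 + 3430 + 2921 + 1850 + 3842 = 15449

15449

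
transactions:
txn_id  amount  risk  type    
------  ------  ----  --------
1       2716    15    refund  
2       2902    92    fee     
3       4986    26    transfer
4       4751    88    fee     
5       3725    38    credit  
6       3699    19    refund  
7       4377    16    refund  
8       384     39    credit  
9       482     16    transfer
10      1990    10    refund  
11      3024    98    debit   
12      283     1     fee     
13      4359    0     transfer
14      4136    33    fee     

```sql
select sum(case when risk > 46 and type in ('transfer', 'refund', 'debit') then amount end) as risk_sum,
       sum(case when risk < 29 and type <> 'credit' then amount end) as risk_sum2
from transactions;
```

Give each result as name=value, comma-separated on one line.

[risk_sum: risk > 46 and type in ('transfer', 'refund', 'debit')]
txn_id=1: ✗
txn_id=2: ✗
txn_id=3: ✗
txn_id=4: ✗
txn_id=5: ✗
txn_id=6: ✗
txn_id=7: ✗
txn_id=8: ✗
txn_id=9: ✗
txn_id=10: ✗
txn_id=11: ✓ → 3024
txn_id=12: ✗
txn_id=13: ✗
txn_id=14: ✗
risk_sum = 3024
—
[risk_sum2: risk < 29 and type <> 'credit']
txn_id=1: ✓ → 2716
txn_id=2: ✗
txn_id=3: ✓ → 4986
txn_id=4: ✗
txn_id=5: ✗
txn_id=6: ✓ → 3699
txn_id=7: ✓ → 4377
txn_id=8: ✗
txn_id=9: ✓ → 482
txn_id=10: ✓ → 1990
txn_id=11: ✗
txn_id=12: ✓ → 283
txn_id=13: ✓ → 4359
txn_id=14: ✗
risk_sum2 = 2716 + 4986 + 3699 + 4377 + 482 + 1990 + 283 + 4359 = 22892

risk_sum=3024, risk_sum2=22892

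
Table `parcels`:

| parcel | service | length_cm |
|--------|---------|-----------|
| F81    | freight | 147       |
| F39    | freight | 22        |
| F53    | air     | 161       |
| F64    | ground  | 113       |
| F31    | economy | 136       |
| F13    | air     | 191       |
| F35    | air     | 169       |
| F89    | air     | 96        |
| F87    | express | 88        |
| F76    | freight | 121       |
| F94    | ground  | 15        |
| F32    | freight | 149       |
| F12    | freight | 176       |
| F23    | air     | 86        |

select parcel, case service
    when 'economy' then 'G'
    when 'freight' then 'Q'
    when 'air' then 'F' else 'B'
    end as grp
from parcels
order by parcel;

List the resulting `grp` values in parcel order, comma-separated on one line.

Q, F, F, G, Q, F, Q, F, B, Q, Q, B, F, B

parcel=F12: service='freight' → Q
parcel=F13: service='air' → F
parcel=F23: service='air' → F
parcel=F31: service='economy' → G
parcel=F32: service='freight' → Q
parcel=F35: service='air' → F
parcel=F39: service='freight' → Q
parcel=F53: service='air' → F
parcel=F64: ELSE → B
parcel=F76: service='freight' → Q
parcel=F81: service='freight' → Q
parcel=F87: ELSE → B
parcel=F89: service='air' → F
parcel=F94: ELSE → B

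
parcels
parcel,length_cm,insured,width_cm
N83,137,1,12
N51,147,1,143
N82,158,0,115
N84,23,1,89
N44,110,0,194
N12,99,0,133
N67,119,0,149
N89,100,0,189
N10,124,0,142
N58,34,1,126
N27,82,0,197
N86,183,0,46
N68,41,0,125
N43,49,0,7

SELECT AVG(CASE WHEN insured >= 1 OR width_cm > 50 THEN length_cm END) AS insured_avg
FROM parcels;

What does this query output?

97.8333333333

parcel=N83: ✓ → 137
parcel=N51: ✓ → 147
parcel=N82: ✓ → 158
parcel=N84: ✓ → 23
parcel=N44: ✓ → 110
parcel=N12: ✓ → 99
parcel=N67: ✓ → 119
parcel=N89: ✓ → 100
parcel=N10: ✓ → 124
parcel=N58: ✓ → 34
parcel=N27: ✓ → 82
parcel=N86: ✗
parcel=N68: ✓ → 41
parcel=N43: ✗
insured_avg = (137 + 147 + 158 + 23 + 110 + 99 + 119 + 100 + 124 + 34 + 82 + 41) / 12 = 97.8333333333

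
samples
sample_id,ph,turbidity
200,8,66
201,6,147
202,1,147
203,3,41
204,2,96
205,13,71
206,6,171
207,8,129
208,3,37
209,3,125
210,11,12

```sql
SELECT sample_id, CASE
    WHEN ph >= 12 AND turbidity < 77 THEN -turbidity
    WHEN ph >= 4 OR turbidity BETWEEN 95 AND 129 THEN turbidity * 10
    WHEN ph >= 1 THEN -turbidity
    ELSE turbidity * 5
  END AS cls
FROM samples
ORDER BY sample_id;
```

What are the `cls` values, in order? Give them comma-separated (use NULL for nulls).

sample_id=200: ph >= 4 OR turbidity BETWEEN 95 AND 129 → 660
sample_id=201: ph >= 4 OR turbidity BETWEEN 95 AND 129 → 1470
sample_id=202: ph >= 1 → -147
sample_id=203: ph >= 1 → -41
sample_id=204: ph >= 4 OR turbidity BETWEEN 95 AND 129 → 960
sample_id=205: ph >= 12 AND turbidity < 77 → -71
sample_id=206: ph >= 4 OR turbidity BETWEEN 95 AND 129 → 1710
sample_id=207: ph >= 4 OR turbidity BETWEEN 95 AND 129 → 1290
sample_id=208: ph >= 1 → -37
sample_id=209: ph >= 4 OR turbidity BETWEEN 95 AND 129 → 1250
sample_id=210: ph >= 4 OR turbidity BETWEEN 95 AND 129 → 120

660, 1470, -147, -41, 960, -71, 1710, 1290, -37, 1250, 120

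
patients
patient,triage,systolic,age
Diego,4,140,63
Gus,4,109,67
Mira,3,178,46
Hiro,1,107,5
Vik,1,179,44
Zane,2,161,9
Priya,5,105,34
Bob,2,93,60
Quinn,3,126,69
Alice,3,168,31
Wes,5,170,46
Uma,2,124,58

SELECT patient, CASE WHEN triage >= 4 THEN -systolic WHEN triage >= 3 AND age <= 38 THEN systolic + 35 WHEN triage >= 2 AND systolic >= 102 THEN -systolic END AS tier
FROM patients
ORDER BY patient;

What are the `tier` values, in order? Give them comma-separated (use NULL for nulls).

203, NULL, -140, -109, NULL, -178, -105, -126, -124, NULL, -170, -161

patient=Alice: triage >= 3 AND age <= 38 → 203
patient=Bob: (no match → NULL) → NULL
patient=Diego: triage >= 4 → -140
patient=Gus: triage >= 4 → -109
patient=Hiro: (no match → NULL) → NULL
patient=Mira: triage >= 2 AND systolic >= 102 → -178
patient=Priya: triage >= 4 → -105
patient=Quinn: triage >= 2 AND systolic >= 102 → -126
patient=Uma: triage >= 2 AND systolic >= 102 → -124
patient=Vik: (no match → NULL) → NULL
patient=Wes: triage >= 4 → -170
patient=Zane: triage >= 2 AND systolic >= 102 → -161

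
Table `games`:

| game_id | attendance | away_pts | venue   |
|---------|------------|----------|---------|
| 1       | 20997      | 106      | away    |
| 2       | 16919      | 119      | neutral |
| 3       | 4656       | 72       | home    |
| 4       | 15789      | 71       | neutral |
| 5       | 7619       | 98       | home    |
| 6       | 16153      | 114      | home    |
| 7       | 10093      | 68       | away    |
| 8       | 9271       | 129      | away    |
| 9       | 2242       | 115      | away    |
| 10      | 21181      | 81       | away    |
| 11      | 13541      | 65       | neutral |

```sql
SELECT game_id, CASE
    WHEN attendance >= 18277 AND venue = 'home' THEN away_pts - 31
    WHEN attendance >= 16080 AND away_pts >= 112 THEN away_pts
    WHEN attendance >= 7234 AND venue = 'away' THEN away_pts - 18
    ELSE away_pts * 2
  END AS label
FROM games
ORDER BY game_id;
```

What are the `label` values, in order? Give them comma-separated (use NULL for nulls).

88, 119, 144, 142, 196, 114, 50, 111, 230, 63, 130

game_id=1: attendance >= 7234 AND venue = 'away' → 88
game_id=2: attendance >= 16080 AND away_pts >= 112 → 119
game_id=3: ELSE → 144
game_id=4: ELSE → 142
game_id=5: ELSE → 196
game_id=6: attendance >= 16080 AND away_pts >= 112 → 114
game_id=7: attendance >= 7234 AND venue = 'away' → 50
game_id=8: attendance >= 7234 AND venue = 'away' → 111
game_id=9: ELSE → 230
game_id=10: attendance >= 7234 AND venue = 'away' → 63
game_id=11: ELSE → 130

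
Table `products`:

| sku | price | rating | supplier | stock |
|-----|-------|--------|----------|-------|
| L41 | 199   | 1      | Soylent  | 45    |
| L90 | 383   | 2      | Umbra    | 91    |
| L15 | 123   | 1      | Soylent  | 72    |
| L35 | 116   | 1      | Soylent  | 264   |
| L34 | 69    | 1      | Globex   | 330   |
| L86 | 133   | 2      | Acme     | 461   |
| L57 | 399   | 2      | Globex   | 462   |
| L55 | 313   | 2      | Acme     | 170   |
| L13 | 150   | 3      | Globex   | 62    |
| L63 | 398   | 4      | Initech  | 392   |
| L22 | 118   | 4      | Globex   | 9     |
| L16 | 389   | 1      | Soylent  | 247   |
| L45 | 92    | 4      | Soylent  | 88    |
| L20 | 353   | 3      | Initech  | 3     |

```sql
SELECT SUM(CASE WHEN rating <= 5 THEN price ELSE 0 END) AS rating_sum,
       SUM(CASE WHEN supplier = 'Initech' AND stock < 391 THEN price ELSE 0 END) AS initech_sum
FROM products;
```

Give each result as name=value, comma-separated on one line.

rating_sum=3235, initech_sum=353

[rating_sum: rating <= 5]
sku=L41: ✓ → 199
sku=L90: ✓ → 383
sku=L15: ✓ → 123
sku=L35: ✓ → 116
sku=L34: ✓ → 69
sku=L86: ✓ → 133
sku=L57: ✓ → 399
sku=L55: ✓ → 313
sku=L13: ✓ → 150
sku=L63: ✓ → 398
sku=L22: ✓ → 118
sku=L16: ✓ → 389
sku=L45: ✓ → 92
sku=L20: ✓ → 353
rating_sum = 199 + 383 + 123 + 116 + 69 + 133 + 399 + 313 + 150 + 398 + 118 + 389 + 92 + 353 = 3235
—
[initech_sum: supplier = 'Initech' AND stock < 391]
sku=L41: ✗
sku=L90: ✗
sku=L15: ✗
sku=L35: ✗
sku=L34: ✗
sku=L86: ✗
sku=L57: ✗
sku=L55: ✗
sku=L13: ✗
sku=L63: ✗
sku=L22: ✗
sku=L16: ✗
sku=L45: ✗
sku=L20: ✓ → 353
initech_sum = 353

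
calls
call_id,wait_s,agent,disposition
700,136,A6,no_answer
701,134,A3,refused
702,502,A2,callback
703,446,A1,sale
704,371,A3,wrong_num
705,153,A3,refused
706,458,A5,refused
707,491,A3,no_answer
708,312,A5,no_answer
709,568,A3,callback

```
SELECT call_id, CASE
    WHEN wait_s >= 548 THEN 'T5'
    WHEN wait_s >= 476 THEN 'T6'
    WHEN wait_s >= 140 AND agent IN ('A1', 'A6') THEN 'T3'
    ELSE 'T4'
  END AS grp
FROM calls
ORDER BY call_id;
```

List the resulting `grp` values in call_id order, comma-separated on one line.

call_id=700: ELSE → T4
call_id=701: ELSE → T4
call_id=702: wait_s >= 476 → T6
call_id=703: wait_s >= 140 AND agent IN ('A1', 'A6') → T3
call_id=704: ELSE → T4
call_id=705: ELSE → T4
call_id=706: ELSE → T4
call_id=707: wait_s >= 476 → T6
call_id=708: ELSE → T4
call_id=709: wait_s >= 548 → T5

T4, T4, T6, T3, T4, T4, T4, T6, T4, T5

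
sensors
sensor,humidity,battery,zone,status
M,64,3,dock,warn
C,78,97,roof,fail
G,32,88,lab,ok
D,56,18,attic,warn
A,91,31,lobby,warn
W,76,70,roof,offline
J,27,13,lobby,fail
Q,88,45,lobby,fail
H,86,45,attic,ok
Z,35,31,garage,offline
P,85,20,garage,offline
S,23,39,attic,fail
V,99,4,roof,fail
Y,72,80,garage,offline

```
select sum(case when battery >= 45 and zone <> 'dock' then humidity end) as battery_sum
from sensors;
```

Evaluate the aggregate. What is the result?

sensor=M: ✗
sensor=C: ✓ → 78
sensor=G: ✓ → 32
sensor=D: ✗
sensor=A: ✗
sensor=W: ✓ → 76
sensor=J: ✗
sensor=Q: ✓ → 88
sensor=H: ✓ → 86
sensor=Z: ✗
sensor=P: ✗
sensor=S: ✗
sensor=V: ✗
sensor=Y: ✓ → 72
battery_sum = 78 + 32 + 76 + 88 + 86 + 72 = 432

432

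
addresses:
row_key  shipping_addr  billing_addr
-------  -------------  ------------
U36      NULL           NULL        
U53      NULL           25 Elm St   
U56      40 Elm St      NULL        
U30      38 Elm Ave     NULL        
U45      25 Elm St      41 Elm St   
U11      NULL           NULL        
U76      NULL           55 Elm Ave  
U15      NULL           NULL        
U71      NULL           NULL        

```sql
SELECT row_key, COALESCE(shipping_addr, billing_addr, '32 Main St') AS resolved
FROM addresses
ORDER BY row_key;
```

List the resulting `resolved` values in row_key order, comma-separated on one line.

32 Main St, 32 Main St, 38 Elm Ave, 32 Main St, 25 Elm St, 25 Elm St, 40 Elm St, 32 Main St, 55 Elm Ave

row_key=U11: shipping_addr=NULL, billing_addr=NULL, → literal 32 Main St → 32 Main St
row_key=U15: shipping_addr=NULL, billing_addr=NULL, → literal 32 Main St → 32 Main St
row_key=U30: shipping_addr=38 Elm Ave → 38 Elm Ave
row_key=U36: shipping_addr=NULL, billing_addr=NULL, → literal 32 Main St → 32 Main St
row_key=U45: shipping_addr=25 Elm St → 25 Elm St
row_key=U53: shipping_addr=NULL, billing_addr=25 Elm St → 25 Elm St
row_key=U56: shipping_addr=40 Elm St → 40 Elm St
row_key=U71: shipping_addr=NULL, billing_addr=NULL, → literal 32 Main St → 32 Main St
row_key=U76: shipping_addr=NULL, billing_addr=55 Elm Ave → 55 Elm Ave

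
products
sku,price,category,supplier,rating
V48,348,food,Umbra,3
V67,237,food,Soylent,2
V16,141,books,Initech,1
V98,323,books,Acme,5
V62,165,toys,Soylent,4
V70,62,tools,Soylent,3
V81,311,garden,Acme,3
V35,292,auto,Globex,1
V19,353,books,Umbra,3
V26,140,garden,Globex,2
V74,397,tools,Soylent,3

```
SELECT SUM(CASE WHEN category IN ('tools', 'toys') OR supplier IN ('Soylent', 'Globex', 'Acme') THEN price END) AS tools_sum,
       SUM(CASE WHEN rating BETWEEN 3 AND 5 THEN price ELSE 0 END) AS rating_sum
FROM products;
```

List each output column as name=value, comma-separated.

tools_sum=1927, rating_sum=1959

[tools_sum: category IN ('tools', 'toys') OR supplier IN ('Soylent', 'Globex', 'Acme')]
sku=V48: ✗
sku=V67: ✓ → 237
sku=V16: ✗
sku=V98: ✓ → 323
sku=V62: ✓ → 165
sku=V70: ✓ → 62
sku=V81: ✓ → 311
sku=V35: ✓ → 292
sku=V19: ✗
sku=V26: ✓ → 140
sku=V74: ✓ → 397
tools_sum = 237 + 323 + 165 + 62 + 311 + 292 + 140 + 397 = 1927
—
[rating_sum: rating BETWEEN 3 AND 5]
sku=V48: ✓ → 348
sku=V67: ✗
sku=V16: ✗
sku=V98: ✓ → 323
sku=V62: ✓ → 165
sku=V70: ✓ → 62
sku=V81: ✓ → 311
sku=V35: ✗
sku=V19: ✓ → 353
sku=V26: ✗
sku=V74: ✓ → 397
rating_sum = 348 + 323 + 165 + 62 + 311 + 353 + 397 = 1959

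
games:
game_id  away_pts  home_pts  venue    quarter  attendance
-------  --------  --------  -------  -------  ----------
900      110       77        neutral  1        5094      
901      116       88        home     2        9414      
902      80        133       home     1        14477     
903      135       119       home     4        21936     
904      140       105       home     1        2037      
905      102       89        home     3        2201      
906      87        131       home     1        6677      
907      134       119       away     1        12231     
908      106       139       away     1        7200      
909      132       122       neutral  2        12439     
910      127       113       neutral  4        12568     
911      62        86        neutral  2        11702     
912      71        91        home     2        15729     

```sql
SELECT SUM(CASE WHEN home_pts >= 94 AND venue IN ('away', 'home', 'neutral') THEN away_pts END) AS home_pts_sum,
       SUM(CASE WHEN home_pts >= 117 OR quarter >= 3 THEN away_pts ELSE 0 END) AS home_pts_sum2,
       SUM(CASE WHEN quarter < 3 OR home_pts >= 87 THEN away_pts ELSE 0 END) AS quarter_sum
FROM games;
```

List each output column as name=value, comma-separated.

[home_pts_sum: home_pts >= 94 AND venue IN ('away', 'home', 'neutral')]
game_id=900: ✗
game_id=901: ✗
game_id=902: ✓ → 80
game_id=903: ✓ → 135
game_id=904: ✓ → 140
game_id=905: ✗
game_id=906: ✓ → 87
game_id=907: ✓ → 134
game_id=908: ✓ → 106
game_id=909: ✓ → 132
game_id=910: ✓ → 127
game_id=911: ✗
game_id=912: ✗
home_pts_sum = 80 + 135 + 140 + 87 + 134 + 106 + 132 + 127 = 941
—
[home_pts_sum2: home_pts >= 117 OR quarter >= 3]
game_id=900: ✗
game_id=901: ✗
game_id=902: ✓ → 80
game_id=903: ✓ → 135
game_id=904: ✗
game_id=905: ✓ → 102
game_id=906: ✓ → 87
game_id=907: ✓ → 134
game_id=908: ✓ → 106
game_id=909: ✓ → 132
game_id=910: ✓ → 127
game_id=911: ✗
game_id=912: ✗
home_pts_sum2 = 80 + 135 + 102 + 87 + 134 + 106 + 132 + 127 = 903
—
[quarter_sum: quarter < 3 OR home_pts >= 87]
game_id=900: ✓ → 110
game_id=901: ✓ → 116
game_id=902: ✓ → 80
game_id=903: ✓ → 135
game_id=904: ✓ → 140
game_id=905: ✓ → 102
game_id=906: ✓ → 87
game_id=907: ✓ → 134
game_id=908: ✓ → 106
game_id=909: ✓ → 132
game_id=910: ✓ → 127
game_id=911: ✓ → 62
game_id=912: ✓ → 71
quarter_sum = 110 + 116 + 80 + 135 + 140 + 102 + 87 + 134 + 106 + 132 + 127 + 62 + 71 = 1402

home_pts_sum=941, home_pts_sum2=903, quarter_sum=1402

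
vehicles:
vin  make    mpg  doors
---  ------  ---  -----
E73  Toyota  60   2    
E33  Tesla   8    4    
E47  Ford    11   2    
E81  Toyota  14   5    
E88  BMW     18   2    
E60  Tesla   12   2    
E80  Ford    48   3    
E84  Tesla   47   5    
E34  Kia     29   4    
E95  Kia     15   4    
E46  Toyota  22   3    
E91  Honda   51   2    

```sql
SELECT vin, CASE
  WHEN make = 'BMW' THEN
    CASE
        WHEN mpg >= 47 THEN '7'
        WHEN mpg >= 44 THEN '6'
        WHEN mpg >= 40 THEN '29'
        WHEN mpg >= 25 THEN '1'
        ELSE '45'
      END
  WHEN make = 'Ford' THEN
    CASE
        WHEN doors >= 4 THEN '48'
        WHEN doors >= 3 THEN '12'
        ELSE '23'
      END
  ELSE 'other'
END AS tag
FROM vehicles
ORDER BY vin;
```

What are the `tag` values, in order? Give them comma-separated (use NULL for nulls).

vin=E33: make='Tesla' → outer ELSE → other
vin=E34: make='Kia' → outer ELSE → other
vin=E46: make='Toyota' → outer ELSE → other
vin=E47: make='Ford' → inner[ELSE] → 23
vin=E60: make='Tesla' → outer ELSE → other
vin=E73: make='Toyota' → outer ELSE → other
vin=E80: make='Ford' → inner[doors >= 3] → 12
vin=E81: make='Toyota' → outer ELSE → other
vin=E84: make='Tesla' → outer ELSE → other
vin=E88: make='BMW' → inner[ELSE] → 45
vin=E91: make='Honda' → outer ELSE → other
vin=E95: make='Kia' → outer ELSE → other

other, other, other, 23, other, other, 12, other, other, 45, other, other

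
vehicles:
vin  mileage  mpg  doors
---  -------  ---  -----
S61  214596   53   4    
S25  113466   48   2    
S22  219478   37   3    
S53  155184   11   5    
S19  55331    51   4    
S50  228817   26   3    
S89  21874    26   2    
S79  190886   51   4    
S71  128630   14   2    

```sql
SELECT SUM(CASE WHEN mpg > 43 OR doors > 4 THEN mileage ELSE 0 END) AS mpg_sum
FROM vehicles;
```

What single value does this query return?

vin=S61: ✓ → 214596
vin=S25: ✓ → 113466
vin=S22: ✗
vin=S53: ✓ → 155184
vin=S19: ✓ → 55331
vin=S50: ✗
vin=S89: ✗
vin=S79: ✓ → 190886
vin=S71: ✗
mpg_sum = 214596 + 113466 + 155184 + 55331 + 190886 = 729463

729463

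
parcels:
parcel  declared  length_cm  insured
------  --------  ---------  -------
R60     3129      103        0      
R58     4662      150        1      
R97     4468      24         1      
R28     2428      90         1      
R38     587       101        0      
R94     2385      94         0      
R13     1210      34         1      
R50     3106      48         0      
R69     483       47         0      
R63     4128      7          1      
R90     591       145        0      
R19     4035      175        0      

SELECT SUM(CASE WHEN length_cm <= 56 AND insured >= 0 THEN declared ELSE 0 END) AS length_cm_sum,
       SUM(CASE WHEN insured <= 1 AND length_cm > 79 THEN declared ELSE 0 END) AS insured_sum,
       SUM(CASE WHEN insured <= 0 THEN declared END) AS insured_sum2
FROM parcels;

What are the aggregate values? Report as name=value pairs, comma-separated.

length_cm_sum=13395, insured_sum=17817, insured_sum2=14316

[length_cm_sum: length_cm <= 56 AND insured >= 0]
parcel=R60: ✗
parcel=R58: ✗
parcel=R97: ✓ → 4468
parcel=R28: ✗
parcel=R38: ✗
parcel=R94: ✗
parcel=R13: ✓ → 1210
parcel=R50: ✓ → 3106
parcel=R69: ✓ → 483
parcel=R63: ✓ → 4128
parcel=R90: ✗
parcel=R19: ✗
length_cm_sum = 4468 + 1210 + 3106 + 483 + 4128 = 13395
—
[insured_sum: insured <= 1 AND length_cm > 79]
parcel=R60: ✓ → 3129
parcel=R58: ✓ → 4662
parcel=R97: ✗
parcel=R28: ✓ → 2428
parcel=R38: ✓ → 587
parcel=R94: ✓ → 2385
parcel=R13: ✗
parcel=R50: ✗
parcel=R69: ✗
parcel=R63: ✗
parcel=R90: ✓ → 591
parcel=R19: ✓ → 4035
insured_sum = 3129 + 4662 + 2428 + 587 + 2385 + 591 + 4035 = 17817
—
[insured_sum2: insured <= 0]
parcel=R60: ✓ → 3129
parcel=R58: ✗
parcel=R97: ✗
parcel=R28: ✗
parcel=R38: ✓ → 587
parcel=R94: ✓ → 2385
parcel=R13: ✗
parcel=R50: ✓ → 3106
parcel=R69: ✓ → 483
parcel=R63: ✗
parcel=R90: ✓ → 591
parcel=R19: ✓ → 4035
insured_sum2 = 3129 + 587 + 2385 + 3106 + 483 + 591 + 4035 = 14316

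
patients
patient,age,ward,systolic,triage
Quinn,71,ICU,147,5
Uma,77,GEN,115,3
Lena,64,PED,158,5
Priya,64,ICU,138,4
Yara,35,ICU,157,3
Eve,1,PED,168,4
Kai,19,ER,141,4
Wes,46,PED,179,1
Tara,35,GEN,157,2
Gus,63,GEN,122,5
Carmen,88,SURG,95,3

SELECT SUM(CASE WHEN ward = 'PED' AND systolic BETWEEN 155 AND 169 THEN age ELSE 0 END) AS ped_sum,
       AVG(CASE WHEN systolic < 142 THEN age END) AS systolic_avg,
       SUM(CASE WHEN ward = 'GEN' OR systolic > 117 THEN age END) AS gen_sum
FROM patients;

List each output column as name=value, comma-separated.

[ped_sum: ward = 'PED' AND systolic BETWEEN 155 AND 169]
patient=Quinn: ✗
patient=Uma: ✗
patient=Lena: ✓ → 64
patient=Priya: ✗
patient=Yara: ✗
patient=Eve: ✓ → 1
patient=Kai: ✗
patient=Wes: ✗
patient=Tara: ✗
patient=Gus: ✗
patient=Carmen: ✗
ped_sum = 64 + 1 = 65
—
[systolic_avg: systolic < 142]
patient=Quinn: ✗
patient=Uma: ✓ → 77
patient=Lena: ✗
patient=Priya: ✓ → 64
patient=Yara: ✗
patient=Eve: ✗
patient=Kai: ✓ → 19
patient=Wes: ✗
patient=Tara: ✗
patient=Gus: ✓ → 63
patient=Carmen: ✓ → 88
systolic_avg = (77 + 64 + 19 + 63 + 88) / 5 = 62.2
—
[gen_sum: ward = 'GEN' OR systolic > 117]
patient=Quinn: ✓ → 71
patient=Uma: ✓ → 77
patient=Lena: ✓ → 64
patient=Priya: ✓ → 64
patient=Yara: ✓ → 35
patient=Eve: ✓ → 1
patient=Kai: ✓ → 19
patient=Wes: ✓ → 46
patient=Tara: ✓ → 35
patient=Gus: ✓ → 63
patient=Carmen: ✗
gen_sum = 71 + 77 + 64 + 64 + 35 + 1 + 19 + 46 + 35 + 63 = 475

ped_sum=65, systolic_avg=62.2, gen_sum=475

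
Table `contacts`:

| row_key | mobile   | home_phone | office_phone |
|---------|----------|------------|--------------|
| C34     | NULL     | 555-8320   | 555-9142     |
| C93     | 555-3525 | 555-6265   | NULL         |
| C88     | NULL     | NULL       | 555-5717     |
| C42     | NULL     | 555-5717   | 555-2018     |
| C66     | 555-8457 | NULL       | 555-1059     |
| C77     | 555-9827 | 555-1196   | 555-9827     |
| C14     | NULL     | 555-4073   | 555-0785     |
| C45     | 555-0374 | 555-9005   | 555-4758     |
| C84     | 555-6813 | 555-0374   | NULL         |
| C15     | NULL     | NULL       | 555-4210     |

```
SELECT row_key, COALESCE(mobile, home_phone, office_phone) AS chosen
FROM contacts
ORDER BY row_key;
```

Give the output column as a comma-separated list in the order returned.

555-4073, 555-4210, 555-8320, 555-5717, 555-0374, 555-8457, 555-9827, 555-6813, 555-5717, 555-3525

row_key=C14: mobile=NULL, home_phone=555-4073 → 555-4073
row_key=C15: mobile=NULL, home_phone=NULL, office_phone=555-4210 → 555-4210
row_key=C34: mobile=NULL, home_phone=555-8320 → 555-8320
row_key=C42: mobile=NULL, home_phone=555-5717 → 555-5717
row_key=C45: mobile=555-0374 → 555-0374
row_key=C66: mobile=555-8457 → 555-8457
row_key=C77: mobile=555-9827 → 555-9827
row_key=C84: mobile=555-6813 → 555-6813
row_key=C88: mobile=NULL, home_phone=NULL, office_phone=555-5717 → 555-5717
row_key=C93: mobile=555-3525 → 555-3525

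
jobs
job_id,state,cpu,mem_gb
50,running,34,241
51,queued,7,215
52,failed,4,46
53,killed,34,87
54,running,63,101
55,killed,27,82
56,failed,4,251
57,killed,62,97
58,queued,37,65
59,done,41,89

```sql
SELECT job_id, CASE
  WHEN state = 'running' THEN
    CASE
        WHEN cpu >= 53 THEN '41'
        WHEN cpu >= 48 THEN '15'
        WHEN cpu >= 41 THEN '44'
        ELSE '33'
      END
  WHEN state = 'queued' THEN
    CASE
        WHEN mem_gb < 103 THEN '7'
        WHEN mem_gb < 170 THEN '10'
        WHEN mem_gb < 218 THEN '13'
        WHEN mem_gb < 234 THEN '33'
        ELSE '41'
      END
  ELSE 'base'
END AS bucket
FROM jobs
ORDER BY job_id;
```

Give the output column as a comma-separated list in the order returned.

33, 13, base, base, 41, base, base, base, 7, base

job_id=50: state='running' → inner[ELSE] → 33
job_id=51: state='queued' → inner[mem_gb < 218] → 13
job_id=52: state='failed' → outer ELSE → base
job_id=53: state='killed' → outer ELSE → base
job_id=54: state='running' → inner[cpu >= 53] → 41
job_id=55: state='killed' → outer ELSE → base
job_id=56: state='failed' → outer ELSE → base
job_id=57: state='killed' → outer ELSE → base
job_id=58: state='queued' → inner[mem_gb < 103] → 7
job_id=59: state='done' → outer ELSE → base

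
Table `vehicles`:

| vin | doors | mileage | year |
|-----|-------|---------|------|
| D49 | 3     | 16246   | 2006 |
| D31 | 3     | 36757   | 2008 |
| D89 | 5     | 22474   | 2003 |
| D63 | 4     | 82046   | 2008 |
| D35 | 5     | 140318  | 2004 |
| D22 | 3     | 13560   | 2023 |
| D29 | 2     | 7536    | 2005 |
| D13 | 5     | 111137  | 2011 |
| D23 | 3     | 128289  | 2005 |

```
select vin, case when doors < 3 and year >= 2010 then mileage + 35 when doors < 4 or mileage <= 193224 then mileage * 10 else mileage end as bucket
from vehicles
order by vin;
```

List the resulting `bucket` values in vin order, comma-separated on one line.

vin=D13: doors < 4 or mileage <= 193224 → 1111370
vin=D22: doors < 4 or mileage <= 193224 → 135600
vin=D23: doors < 4 or mileage <= 193224 → 1282890
vin=D29: doors < 4 or mileage <= 193224 → 75360
vin=D31: doors < 4 or mileage <= 193224 → 367570
vin=D35: doors < 4 or mileage <= 193224 → 1403180
vin=D49: doors < 4 or mileage <= 193224 → 162460
vin=D63: doors < 4 or mileage <= 193224 → 820460
vin=D89: doors < 4 or mileage <= 193224 → 224740

1111370, 135600, 1282890, 75360, 367570, 1403180, 162460, 820460, 224740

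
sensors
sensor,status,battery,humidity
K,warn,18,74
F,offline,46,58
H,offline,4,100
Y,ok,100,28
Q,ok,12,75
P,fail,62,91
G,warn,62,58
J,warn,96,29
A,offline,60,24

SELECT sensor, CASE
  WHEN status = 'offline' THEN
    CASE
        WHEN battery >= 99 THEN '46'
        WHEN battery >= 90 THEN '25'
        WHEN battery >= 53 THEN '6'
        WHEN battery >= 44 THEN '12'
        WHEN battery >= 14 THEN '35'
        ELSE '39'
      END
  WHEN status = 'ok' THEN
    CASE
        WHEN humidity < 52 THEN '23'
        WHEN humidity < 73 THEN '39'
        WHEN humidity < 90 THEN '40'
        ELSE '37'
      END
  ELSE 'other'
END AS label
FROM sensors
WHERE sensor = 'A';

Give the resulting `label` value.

sensor = A: status=offline, battery=60, humidity=24.
status='offline' → inner[battery >= 53] → 6

6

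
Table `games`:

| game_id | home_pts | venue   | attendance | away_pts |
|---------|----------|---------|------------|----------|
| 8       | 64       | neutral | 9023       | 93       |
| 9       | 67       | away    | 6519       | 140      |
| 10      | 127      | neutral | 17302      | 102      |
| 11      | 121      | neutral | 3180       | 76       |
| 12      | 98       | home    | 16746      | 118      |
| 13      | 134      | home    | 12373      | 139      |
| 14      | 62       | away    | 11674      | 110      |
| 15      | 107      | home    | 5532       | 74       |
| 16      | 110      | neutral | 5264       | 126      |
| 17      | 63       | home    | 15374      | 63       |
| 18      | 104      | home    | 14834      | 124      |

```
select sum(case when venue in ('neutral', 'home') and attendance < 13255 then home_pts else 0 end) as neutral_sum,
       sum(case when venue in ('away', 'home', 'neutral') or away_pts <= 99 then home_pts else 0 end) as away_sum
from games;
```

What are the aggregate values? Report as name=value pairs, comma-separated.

[neutral_sum: venue in ('neutral', 'home') and attendance < 13255]
game_id=8: ✓ → 64
game_id=9: ✗
game_id=10: ✗
game_id=11: ✓ → 121
game_id=12: ✗
game_id=13: ✓ → 134
game_id=14: ✗
game_id=15: ✓ → 107
game_id=16: ✓ → 110
game_id=17: ✗
game_id=18: ✗
neutral_sum = 64 + 121 + 134 + 107 + 110 = 536
—
[away_sum: venue in ('away', 'home', 'neutral') or away_pts <= 99]
game_id=8: ✓ → 64
game_id=9: ✓ → 67
game_id=10: ✓ → 127
game_id=11: ✓ → 121
game_id=12: ✓ → 98
game_id=13: ✓ → 134
game_id=14: ✓ → 62
game_id=15: ✓ → 107
game_id=16: ✓ → 110
game_id=17: ✓ → 63
game_id=18: ✓ → 104
away_sum = 64 + 67 + 127 + 121 + 98 + 134 + 62 + 107 + 110 + 63 + 104 = 1057

neutral_sum=536, away_sum=1057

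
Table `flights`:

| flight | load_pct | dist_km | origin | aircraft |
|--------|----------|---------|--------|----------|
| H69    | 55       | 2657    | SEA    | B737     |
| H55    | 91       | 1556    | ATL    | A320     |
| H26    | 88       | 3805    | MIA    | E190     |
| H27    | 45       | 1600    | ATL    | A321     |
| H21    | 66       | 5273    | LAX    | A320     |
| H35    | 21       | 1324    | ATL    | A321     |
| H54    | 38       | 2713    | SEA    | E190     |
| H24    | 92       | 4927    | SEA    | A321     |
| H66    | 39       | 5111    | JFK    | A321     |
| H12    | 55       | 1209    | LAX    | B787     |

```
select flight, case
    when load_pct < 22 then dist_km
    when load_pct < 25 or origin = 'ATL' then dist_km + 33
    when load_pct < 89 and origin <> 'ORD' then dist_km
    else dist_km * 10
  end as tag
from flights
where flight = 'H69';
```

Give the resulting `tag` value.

flight = H69: load_pct=55, dist_km=2657, origin=SEA, aircraft=B737.
load_pct < 22 → false
load_pct < 25 or origin = 'ATL' → false
load_pct < 89 and origin <> 'ORD' → true → 2657

2657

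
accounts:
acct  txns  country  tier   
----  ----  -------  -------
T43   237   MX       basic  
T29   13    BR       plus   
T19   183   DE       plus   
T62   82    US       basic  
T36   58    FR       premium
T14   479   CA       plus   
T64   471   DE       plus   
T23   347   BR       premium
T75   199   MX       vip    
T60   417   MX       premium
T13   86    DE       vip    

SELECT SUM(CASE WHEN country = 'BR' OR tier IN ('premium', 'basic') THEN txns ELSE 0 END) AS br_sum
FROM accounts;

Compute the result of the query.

acct=T43: ✓ → 237
acct=T29: ✓ → 13
acct=T19: ✗
acct=T62: ✓ → 82
acct=T36: ✓ → 58
acct=T14: ✗
acct=T64: ✗
acct=T23: ✓ → 347
acct=T75: ✗
acct=T60: ✓ → 417
acct=T13: ✗
br_sum = 237 + 13 + 82 + 58 + 347 + 417 = 1154

1154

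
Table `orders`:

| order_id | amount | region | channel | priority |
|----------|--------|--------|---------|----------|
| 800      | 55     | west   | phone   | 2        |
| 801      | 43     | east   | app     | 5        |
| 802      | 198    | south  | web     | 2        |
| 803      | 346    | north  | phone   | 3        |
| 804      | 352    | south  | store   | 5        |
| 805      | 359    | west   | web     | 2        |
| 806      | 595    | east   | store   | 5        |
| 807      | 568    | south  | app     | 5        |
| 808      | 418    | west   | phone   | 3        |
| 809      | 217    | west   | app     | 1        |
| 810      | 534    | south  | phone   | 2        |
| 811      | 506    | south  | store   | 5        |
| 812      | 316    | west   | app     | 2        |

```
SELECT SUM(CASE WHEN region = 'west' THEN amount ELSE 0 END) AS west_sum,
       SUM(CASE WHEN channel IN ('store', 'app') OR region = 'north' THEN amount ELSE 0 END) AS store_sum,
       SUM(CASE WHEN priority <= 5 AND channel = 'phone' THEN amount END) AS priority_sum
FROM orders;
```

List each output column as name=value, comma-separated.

west_sum=1365, store_sum=2943, priority_sum=1353

[west_sum: region = 'west']
order_id=800: ✓ → 55
order_id=801: ✗
order_id=802: ✗
order_id=803: ✗
order_id=804: ✗
order_id=805: ✓ → 359
order_id=806: ✗
order_id=807: ✗
order_id=808: ✓ → 418
order_id=809: ✓ → 217
order_id=810: ✗
order_id=811: ✗
order_id=812: ✓ → 316
west_sum = 55 + 359 + 418 + 217 + 316 = 1365
—
[store_sum: channel IN ('store', 'app') OR region = 'north']
order_id=800: ✗
order_id=801: ✓ → 43
order_id=802: ✗
order_id=803: ✓ → 346
order_id=804: ✓ → 352
order_id=805: ✗
order_id=806: ✓ → 595
order_id=807: ✓ → 568
order_id=808: ✗
order_id=809: ✓ → 217
order_id=810: ✗
order_id=811: ✓ → 506
order_id=812: ✓ → 316
store_sum = 43 + 346 + 352 + 595 + 568 + 217 + 506 + 316 = 2943
—
[priority_sum: priority <= 5 AND channel = 'phone']
order_id=800: ✓ → 55
order_id=801: ✗
order_id=802: ✗
order_id=803: ✓ → 346
order_id=804: ✗
order_id=805: ✗
order_id=806: ✗
order_id=807: ✗
order_id=808: ✓ → 418
order_id=809: ✗
order_id=810: ✓ → 534
order_id=811: ✗
order_id=812: ✗
priority_sum = 55 + 346 + 418 + 534 = 1353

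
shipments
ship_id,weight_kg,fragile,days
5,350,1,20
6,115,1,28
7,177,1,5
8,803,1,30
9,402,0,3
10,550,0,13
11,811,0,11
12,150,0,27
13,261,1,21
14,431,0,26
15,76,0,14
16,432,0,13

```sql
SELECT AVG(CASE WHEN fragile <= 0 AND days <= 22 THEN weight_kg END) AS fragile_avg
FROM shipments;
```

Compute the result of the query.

454.2

ship_id=5: ✗
ship_id=6: ✗
ship_id=7: ✗
ship_id=8: ✗
ship_id=9: ✓ → 402
ship_id=10: ✓ → 550
ship_id=11: ✓ → 811
ship_id=12: ✗
ship_id=13: ✗
ship_id=14: ✗
ship_id=15: ✓ → 76
ship_id=16: ✓ → 432
fragile_avg = (402 + 550 + 811 + 76 + 432) / 5 = 454.2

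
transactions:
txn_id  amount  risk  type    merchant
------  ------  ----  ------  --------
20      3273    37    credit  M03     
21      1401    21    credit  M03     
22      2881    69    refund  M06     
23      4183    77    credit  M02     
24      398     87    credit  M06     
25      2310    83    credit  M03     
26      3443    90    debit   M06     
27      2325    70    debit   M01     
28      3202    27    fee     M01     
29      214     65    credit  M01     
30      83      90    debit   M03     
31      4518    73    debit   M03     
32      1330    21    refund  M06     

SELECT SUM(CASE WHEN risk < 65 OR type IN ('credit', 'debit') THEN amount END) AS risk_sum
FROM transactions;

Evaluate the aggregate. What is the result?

26680

txn_id=20: ✓ → 3273
txn_id=21: ✓ → 1401
txn_id=22: ✗
txn_id=23: ✓ → 4183
txn_id=24: ✓ → 398
txn_id=25: ✓ → 2310
txn_id=26: ✓ → 3443
txn_id=27: ✓ → 2325
txn_id=28: ✓ → 3202
txn_id=29: ✓ → 214
txn_id=30: ✓ → 83
txn_id=31: ✓ → 4518
txn_id=32: ✓ → 1330
risk_sum = 3273 + 1401 + 4183 + 398 + 2310 + 3443 + 2325 + 3202 + 214 + 83 + 4518 + 1330 = 26680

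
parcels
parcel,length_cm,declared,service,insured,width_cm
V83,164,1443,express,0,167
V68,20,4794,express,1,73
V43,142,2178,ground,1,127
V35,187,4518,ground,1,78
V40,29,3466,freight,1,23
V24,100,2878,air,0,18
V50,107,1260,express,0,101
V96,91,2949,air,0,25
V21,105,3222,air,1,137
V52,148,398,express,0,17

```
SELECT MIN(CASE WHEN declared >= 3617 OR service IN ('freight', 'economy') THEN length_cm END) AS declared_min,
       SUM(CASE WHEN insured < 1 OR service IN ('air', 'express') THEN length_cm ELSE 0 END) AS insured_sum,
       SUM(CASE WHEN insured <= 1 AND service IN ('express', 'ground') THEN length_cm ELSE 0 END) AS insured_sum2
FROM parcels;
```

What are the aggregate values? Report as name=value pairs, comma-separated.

[declared_min: declared >= 3617 OR service IN ('freight', 'economy')]
parcel=V83: ✗
parcel=V68: ✓ → 20
parcel=V43: ✗
parcel=V35: ✓ → 187
parcel=V40: ✓ → 29
parcel=V24: ✗
parcel=V50: ✗
parcel=V96: ✗
parcel=V21: ✗
parcel=V52: ✗
declared_min = MIN(20, 187, 29) = 20
—
[insured_sum: insured < 1 OR service IN ('air', 'express')]
parcel=V83: ✓ → 164
parcel=V68: ✓ → 20
parcel=V43: ✗
parcel=V35: ✗
parcel=V40: ✗
parcel=V24: ✓ → 100
parcel=V50: ✓ → 107
parcel=V96: ✓ → 91
parcel=V21: ✓ → 105
parcel=V52: ✓ → 148
insured_sum = 164 + 20 + 100 + 107 + 91 + 105 + 148 = 735
—
[insured_sum2: insured <= 1 AND service IN ('express', 'ground')]
parcel=V83: ✓ → 164
parcel=V68: ✓ → 20
parcel=V43: ✓ → 142
parcel=V35: ✓ → 187
parcel=V40: ✗
parcel=V24: ✗
parcel=V50: ✓ → 107
parcel=V96: ✗
parcel=V21: ✗
parcel=V52: ✓ → 148
insured_sum2 = 164 + 20 + 142 + 187 + 107 + 148 = 768

declared_min=20, insured_sum=735, insured_sum2=768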